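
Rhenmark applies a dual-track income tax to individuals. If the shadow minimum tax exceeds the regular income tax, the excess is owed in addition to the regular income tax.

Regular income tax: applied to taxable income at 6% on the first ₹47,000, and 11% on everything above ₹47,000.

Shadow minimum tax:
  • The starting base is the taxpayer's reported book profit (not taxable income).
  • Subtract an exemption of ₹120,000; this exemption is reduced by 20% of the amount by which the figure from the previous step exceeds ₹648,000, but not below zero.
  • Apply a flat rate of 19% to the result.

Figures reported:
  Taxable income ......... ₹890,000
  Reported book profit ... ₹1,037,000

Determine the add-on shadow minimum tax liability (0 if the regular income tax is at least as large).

₹93,462

Shadow minimum tax:
  Base (reported book profit): ₹1,037,000
  Exemption: ₹120,000 − 20% × (₹1,037,000 − ₹648,000) = ₹120,000 − ₹77,800 = ₹42,200
  Base: ₹1,037,000 − ₹42,200 = ₹994,800
  ₹994,800 × 19% = ₹189,012

Regular income tax:
  ₹47,000 × 6% = ₹2,820
  ₹843,000 × 11% = ₹92,730
  → ₹95,550

Excess of shadow minimum tax over regular income tax: ₹189,012 − ₹95,550 = ₹93,462.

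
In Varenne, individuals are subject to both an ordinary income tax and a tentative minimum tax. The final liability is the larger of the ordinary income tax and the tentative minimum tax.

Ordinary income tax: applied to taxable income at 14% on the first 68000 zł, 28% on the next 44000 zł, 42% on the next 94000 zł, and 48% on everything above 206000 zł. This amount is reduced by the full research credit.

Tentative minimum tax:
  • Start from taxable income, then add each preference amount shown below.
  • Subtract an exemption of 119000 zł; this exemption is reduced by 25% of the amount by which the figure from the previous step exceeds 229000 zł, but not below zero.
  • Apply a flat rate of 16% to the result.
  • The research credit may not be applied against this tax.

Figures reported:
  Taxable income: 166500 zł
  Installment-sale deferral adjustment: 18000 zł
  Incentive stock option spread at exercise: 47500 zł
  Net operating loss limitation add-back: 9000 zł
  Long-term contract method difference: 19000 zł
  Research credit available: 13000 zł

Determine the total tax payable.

Tentative minimum tax:
  Adjusted income: 166500 zł + 18000 zł + 47500 zł + 9000 zł + 19000 zł = 260000 zł
  Exemption: 119000 zł − 25% × (260000 zł − 229000 zł) = 119000 zł − 7750 zł = 111250 zł
  Base: 260000 zł − 111250 zł = 148750 zł
  148750 zł × 16% = 23800 zł

Ordinary income tax:
  68000 zł × 14% = 9520 zł
  44000 zł × 28% = 12320 zł
  54500 zł × 42% = 22890 zł
  → 44730 zł
  Less research credit 13000 zł → 31730 zł

31730 zł > 23800 zł, so the ordinary income tax governs.

31730 zł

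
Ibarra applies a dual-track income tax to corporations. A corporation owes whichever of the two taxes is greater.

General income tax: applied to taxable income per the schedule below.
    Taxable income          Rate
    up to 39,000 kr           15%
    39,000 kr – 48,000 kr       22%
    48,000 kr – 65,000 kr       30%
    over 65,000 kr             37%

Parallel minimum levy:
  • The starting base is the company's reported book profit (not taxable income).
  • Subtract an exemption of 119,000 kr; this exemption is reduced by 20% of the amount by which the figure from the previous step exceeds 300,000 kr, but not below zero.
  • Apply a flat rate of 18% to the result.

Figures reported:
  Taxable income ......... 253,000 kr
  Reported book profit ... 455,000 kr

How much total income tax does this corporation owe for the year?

General income tax:
  39,000 kr × 15% = 5,850 kr
  9,000 kr × 22% = 1,980 kr
  17,000 kr × 30% = 5,100 kr
  188,000 kr × 37% = 69,560 kr
  → 82,490 kr

Parallel minimum levy:
  Base (reported book profit): 455,000 kr
  Exemption: 119,000 kr − 20% × (455,000 kr − 300,000 kr) = 119,000 kr − 31,000 kr = 88,000 kr
  Base: 455,000 kr − 88,000 kr = 367,000 kr
  367,000 kr × 18% = 66,060 kr

82,490 kr > 66,060 kr, so the general income tax governs.

82,490 kr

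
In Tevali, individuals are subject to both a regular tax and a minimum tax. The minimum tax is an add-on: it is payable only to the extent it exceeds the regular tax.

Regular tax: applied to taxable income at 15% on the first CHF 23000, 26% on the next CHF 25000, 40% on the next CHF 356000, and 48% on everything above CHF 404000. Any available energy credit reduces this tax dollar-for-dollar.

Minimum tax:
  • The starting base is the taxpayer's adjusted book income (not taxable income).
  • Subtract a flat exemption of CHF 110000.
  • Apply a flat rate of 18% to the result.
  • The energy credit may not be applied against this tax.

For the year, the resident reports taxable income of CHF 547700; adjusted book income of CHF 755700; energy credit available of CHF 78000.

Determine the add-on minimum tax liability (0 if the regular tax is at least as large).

CHF 0

Minimum tax:
  Base (adjusted book income): CHF 755700
  Less exemption CHF 110000 → base CHF 645700
  CHF 645700 × 18% = CHF 116226

Regular tax:
  CHF 23000 × 15% = CHF 3450
  CHF 25000 × 26% = CHF 6500
  CHF 356000 × 40% = CHF 142400
  CHF 143700 × 48% = CHF 68976
  → CHF 221326
  Less energy credit CHF 78000 → CHF 143326

CHF 116226 ≤ CHF 143326, so no add-on is due.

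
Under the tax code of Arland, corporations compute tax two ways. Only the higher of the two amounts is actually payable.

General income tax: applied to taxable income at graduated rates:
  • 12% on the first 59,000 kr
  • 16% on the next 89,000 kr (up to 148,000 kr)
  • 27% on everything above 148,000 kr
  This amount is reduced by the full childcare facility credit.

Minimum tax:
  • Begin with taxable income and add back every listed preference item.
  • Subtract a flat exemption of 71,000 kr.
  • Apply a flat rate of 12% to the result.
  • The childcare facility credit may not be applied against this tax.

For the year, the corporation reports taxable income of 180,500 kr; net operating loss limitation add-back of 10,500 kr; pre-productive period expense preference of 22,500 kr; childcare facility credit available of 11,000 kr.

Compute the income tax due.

19,095 kr

General income tax:
  59,000 kr × 12% = 7,080 kr
  89,000 kr × 16% = 14,240 kr
  32,500 kr × 27% = 8,775 kr
  → 30,095 kr
  Less childcare facility credit 11,000 kr → 19,095 kr

Minimum tax:
  Adjusted income: 180,500 kr + 10,500 kr + 22,500 kr = 213,500 kr
  Less exemption 71,000 kr → base 142,500 kr
  142,500 kr × 12% = 17,100 kr

19,095 kr > 17,100 kr, so the general income tax governs.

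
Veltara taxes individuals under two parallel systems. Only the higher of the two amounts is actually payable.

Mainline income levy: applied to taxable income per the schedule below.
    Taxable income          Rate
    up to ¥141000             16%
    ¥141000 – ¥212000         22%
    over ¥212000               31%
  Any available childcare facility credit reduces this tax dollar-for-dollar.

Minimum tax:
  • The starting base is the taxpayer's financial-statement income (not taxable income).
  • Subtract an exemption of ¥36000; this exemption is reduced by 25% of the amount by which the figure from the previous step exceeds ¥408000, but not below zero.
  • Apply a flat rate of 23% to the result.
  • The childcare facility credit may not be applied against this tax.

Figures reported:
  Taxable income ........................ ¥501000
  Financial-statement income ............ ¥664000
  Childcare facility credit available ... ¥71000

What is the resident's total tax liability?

¥152720

Mainline income levy:
  ¥141000 × 16% = ¥22560
  ¥71000 × 22% = ¥15620
  ¥289000 × 31% = ¥89590
  → ¥127770
  Less childcare facility credit ¥71000 → ¥56770

Minimum tax:
  Base (financial-statement income): ¥664000
  Exemption: 25% × (¥664000 − ¥408000) = ¥64000 ≥ ¥36000, so the exemption is fully phased out
  Base: ¥664000 − ¥0 = ¥664000
  ¥664000 × 23% = ¥152720

¥152720 > ¥56770, so the minimum tax is the binding amount.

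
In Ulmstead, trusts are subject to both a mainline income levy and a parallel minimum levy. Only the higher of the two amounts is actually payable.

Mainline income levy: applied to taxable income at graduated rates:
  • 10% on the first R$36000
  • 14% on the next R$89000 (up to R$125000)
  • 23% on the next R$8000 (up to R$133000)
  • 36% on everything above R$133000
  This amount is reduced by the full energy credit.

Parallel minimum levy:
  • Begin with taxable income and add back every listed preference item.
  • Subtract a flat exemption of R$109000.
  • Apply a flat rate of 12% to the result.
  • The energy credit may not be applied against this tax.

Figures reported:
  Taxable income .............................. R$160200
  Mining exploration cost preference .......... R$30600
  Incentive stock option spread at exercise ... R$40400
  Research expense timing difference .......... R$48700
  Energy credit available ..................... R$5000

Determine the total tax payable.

Mainline income levy:
  R$36000 × 10% = R$3600
  R$89000 × 14% = R$12460
  R$8000 × 23% = R$1840
  R$27200 × 36% = R$9792
  → R$27692
  Less energy credit R$5000 → R$22692

Parallel minimum levy:
  Adjusted income: R$160200 + R$30600 + R$40400 + R$48700 = R$279900
  Less exemption R$109000 → base R$170900
  R$170900 × 12% = R$20508

R$22692 > R$20508, so the mainline income levy governs.

R$22692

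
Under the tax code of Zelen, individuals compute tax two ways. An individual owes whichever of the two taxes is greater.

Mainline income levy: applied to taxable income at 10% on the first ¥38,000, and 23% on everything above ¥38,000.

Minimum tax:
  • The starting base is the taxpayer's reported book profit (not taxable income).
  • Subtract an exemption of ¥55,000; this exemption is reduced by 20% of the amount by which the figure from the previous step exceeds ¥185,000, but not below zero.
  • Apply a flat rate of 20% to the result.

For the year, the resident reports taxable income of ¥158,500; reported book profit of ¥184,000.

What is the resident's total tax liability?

¥31,515

Minimum tax:
  Base (reported book profit): ¥184,000
  Exemption: ¥184,000 ≤ ¥185,000, so full ¥55,000 applies
  Base: ¥184,000 − ¥55,000 = ¥129,000
  ¥129,000 × 20% = ¥25,800

Mainline income levy:
  ¥38,000 × 10% = ¥3,800
  ¥120,500 × 23% = ¥27,715
  → ¥31,515

¥31,515 > ¥25,800, so the mainline income levy governs.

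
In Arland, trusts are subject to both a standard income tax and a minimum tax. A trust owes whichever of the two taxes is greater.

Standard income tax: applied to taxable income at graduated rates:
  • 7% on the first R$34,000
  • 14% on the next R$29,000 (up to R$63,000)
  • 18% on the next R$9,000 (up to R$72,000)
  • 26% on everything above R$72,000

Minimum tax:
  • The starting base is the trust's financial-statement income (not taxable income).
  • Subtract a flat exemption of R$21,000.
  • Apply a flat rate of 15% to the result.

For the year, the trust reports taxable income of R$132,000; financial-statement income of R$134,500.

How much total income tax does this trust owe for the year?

Minimum tax:
  Base (financial-statement income): R$134,500
  Less exemption R$21,000 → base R$113,500
  R$113,500 × 15% = R$17,025

Standard income tax:
  R$34,000 × 7% = R$2,380
  R$29,000 × 14% = R$4,060
  R$9,000 × 18% = R$1,620
  R$60,000 × 26% = R$15,600
  → R$23,660

R$23,660 > R$17,025, so the standard income tax governs.

R$23,660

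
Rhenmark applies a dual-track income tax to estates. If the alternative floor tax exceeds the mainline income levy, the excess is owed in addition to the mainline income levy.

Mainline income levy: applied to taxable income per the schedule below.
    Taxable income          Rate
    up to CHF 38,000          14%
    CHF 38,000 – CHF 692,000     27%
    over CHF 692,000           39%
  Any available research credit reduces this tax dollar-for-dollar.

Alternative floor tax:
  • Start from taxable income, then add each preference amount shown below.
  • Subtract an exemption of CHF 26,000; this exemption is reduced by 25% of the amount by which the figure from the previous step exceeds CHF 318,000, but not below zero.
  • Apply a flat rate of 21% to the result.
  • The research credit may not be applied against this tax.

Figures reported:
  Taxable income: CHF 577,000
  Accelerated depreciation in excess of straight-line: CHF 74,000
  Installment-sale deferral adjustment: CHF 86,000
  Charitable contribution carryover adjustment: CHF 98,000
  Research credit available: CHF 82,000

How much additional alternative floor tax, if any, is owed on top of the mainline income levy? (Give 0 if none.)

Alternative floor tax:
  Adjusted income: CHF 577,000 + CHF 74,000 + CHF 86,000 + CHF 98,000 = CHF 835,000
  Exemption: 25% × (CHF 835,000 − CHF 318,000) = CHF 129,250 ≥ CHF 26,000, so the exemption is fully phased out
  Base: CHF 835,000 − CHF 0 = CHF 835,000
  CHF 835,000 × 21% = CHF 175,350

Mainline income levy:
  CHF 38,000 × 14% = CHF 5,320
  CHF 539,000 × 27% = CHF 145,530
  → CHF 150,850
  Less research credit CHF 82,000 → CHF 68,850

Excess of alternative floor tax over mainline income levy: CHF 175,350 − CHF 68,850 = CHF 106,500.

CHF 106,500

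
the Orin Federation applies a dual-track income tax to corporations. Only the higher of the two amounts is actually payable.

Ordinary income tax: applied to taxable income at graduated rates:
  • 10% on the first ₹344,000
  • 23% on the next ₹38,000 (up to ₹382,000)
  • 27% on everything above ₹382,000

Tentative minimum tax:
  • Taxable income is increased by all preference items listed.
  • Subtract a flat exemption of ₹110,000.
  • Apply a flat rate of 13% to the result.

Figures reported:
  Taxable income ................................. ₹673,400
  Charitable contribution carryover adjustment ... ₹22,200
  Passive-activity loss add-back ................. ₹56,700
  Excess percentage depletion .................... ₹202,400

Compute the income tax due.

₹121,818

Ordinary income tax:
  ₹344,000 × 10% = ₹34,400
  ₹38,000 × 23% = ₹8,740
  ₹291,400 × 27% = ₹78,678
  → ₹121,818

Tentative minimum tax:
  Adjusted income: ₹673,400 + ₹22,200 + ₹56,700 + ₹202,400 = ₹954,700
  Less exemption ₹110,000 → base ₹844,700
  ₹844,700 × 13% = ₹109,811

₹121,818 > ₹109,811, so the ordinary income tax governs.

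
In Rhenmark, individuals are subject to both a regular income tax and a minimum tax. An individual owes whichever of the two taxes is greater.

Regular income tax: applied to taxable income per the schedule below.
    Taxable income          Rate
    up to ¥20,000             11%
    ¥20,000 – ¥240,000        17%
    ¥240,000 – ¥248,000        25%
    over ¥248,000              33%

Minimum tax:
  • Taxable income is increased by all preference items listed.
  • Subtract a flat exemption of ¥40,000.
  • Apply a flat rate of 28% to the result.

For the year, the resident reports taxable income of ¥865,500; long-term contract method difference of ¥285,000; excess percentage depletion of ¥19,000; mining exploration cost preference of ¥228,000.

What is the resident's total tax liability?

Minimum tax:
  Adjusted income: ¥865,500 + ¥285,000 + ¥19,000 + ¥228,000 = ¥1,397,500
  Less exemption ¥40,000 → base ¥1,357,500
  ¥1,357,500 × 28% = ¥380,100

Regular income tax:
  ¥20,000 × 11% = ¥2,200
  ¥220,000 × 17% = ¥37,400
  ¥8,000 × 25% = ¥2,000
  ¥617,500 × 33% = ¥203,775
  → ¥245,375

¥380,100 > ¥245,375, so the minimum tax is the binding amount.

¥380,100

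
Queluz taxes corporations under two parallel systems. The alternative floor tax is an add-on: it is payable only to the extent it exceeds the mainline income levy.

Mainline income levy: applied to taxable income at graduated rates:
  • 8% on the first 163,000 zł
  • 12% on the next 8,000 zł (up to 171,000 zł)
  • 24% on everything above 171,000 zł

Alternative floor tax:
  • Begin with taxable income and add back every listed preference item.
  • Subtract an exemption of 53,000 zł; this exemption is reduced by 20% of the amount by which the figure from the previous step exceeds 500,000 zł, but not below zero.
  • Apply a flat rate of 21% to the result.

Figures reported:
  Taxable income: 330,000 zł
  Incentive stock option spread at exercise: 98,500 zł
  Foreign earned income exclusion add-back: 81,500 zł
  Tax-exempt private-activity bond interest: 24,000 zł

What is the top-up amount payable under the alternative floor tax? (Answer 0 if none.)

50,278 zł

Mainline income levy:
  163,000 zł × 8% = 13,040 zł
  8,000 zł × 12% = 960 zł
  159,000 zł × 24% = 38,160 zł
  → 52,160 zł

Alternative floor tax:
  Adjusted income: 330,000 zł + 98,500 zł + 81,500 zł + 24,000 zł = 534,000 zł
  Exemption: 53,000 zł − 20% × (534,000 zł − 500,000 zł) = 53,000 zł − 6,800 zł = 46,200 zł
  Base: 534,000 zł − 46,200 zł = 487,800 zł
  487,800 zł × 21% = 102,438 zł

Excess of alternative floor tax over mainline income levy: 102,438 zł − 52,160 zł = 50,278 zł.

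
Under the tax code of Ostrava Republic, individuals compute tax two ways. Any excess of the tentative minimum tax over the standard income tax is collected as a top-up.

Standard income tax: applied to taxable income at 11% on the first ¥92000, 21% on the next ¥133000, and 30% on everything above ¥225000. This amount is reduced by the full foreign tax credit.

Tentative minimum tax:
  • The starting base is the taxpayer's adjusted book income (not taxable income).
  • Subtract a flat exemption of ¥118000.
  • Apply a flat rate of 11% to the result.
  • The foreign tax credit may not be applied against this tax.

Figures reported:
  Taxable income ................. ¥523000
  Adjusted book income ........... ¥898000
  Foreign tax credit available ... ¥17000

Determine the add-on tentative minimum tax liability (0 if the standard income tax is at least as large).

Standard income tax:
  ¥92000 × 11% = ¥10120
  ¥133000 × 21% = ¥27930
  ¥298000 × 30% = ¥89400
  → ¥127450
  Less foreign tax credit ¥17000 → ¥110450

Tentative minimum tax:
  Base (adjusted book income): ¥898000
  Less exemption ¥118000 → base ¥780000
  ¥780000 × 11% = ¥85800

¥85800 ≤ ¥110450, so no add-on is due.

¥0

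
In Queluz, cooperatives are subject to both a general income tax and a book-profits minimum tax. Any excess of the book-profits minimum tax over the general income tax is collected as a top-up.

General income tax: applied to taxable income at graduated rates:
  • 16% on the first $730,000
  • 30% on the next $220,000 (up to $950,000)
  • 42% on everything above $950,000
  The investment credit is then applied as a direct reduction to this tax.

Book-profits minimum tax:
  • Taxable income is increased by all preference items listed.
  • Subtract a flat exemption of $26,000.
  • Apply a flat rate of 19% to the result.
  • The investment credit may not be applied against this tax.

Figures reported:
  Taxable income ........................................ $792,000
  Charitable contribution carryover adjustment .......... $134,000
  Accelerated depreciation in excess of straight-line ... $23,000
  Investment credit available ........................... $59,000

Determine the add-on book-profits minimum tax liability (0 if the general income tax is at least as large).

Book-profits minimum tax:
  Adjusted income: $792,000 + $134,000 + $23,000 = $949,000
  Less exemption $26,000 → base $923,000
  $923,000 × 19% = $175,370

General income tax:
  $730,000 × 16% = $116,800
  $62,000 × 30% = $18,600
  → $135,400
  Less investment credit $59,000 → $76,400

Excess of book-profits minimum tax over general income tax: $175,370 − $76,400 = $98,970.

$98,970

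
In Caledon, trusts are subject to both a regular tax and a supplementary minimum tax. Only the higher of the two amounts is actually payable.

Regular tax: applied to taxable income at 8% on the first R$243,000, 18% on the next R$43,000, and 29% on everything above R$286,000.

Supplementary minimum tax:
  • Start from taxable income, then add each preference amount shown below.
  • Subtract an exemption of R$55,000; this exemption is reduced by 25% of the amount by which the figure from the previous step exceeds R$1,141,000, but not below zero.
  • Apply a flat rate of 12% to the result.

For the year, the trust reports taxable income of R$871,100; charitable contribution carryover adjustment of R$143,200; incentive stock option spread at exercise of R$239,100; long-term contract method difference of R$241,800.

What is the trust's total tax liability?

Supplementary minimum tax:
  Adjusted income: R$871,100 + R$143,200 + R$239,100 + R$241,800 = R$1,495,200
  Exemption: 25% × (R$1,495,200 − R$1,141,000) = R$88,550 ≥ R$55,000, so the exemption is fully phased out
  Base: R$1,495,200 − R$0 = R$1,495,200
  R$1,495,200 × 12% = R$179,424

Regular tax:
  R$243,000 × 8% = R$19,440
  R$43,000 × 18% = R$7,740
  R$585,100 × 29% = R$169,679
  → R$196,859

R$196,859 > R$179,424, so the regular tax governs.

R$196,859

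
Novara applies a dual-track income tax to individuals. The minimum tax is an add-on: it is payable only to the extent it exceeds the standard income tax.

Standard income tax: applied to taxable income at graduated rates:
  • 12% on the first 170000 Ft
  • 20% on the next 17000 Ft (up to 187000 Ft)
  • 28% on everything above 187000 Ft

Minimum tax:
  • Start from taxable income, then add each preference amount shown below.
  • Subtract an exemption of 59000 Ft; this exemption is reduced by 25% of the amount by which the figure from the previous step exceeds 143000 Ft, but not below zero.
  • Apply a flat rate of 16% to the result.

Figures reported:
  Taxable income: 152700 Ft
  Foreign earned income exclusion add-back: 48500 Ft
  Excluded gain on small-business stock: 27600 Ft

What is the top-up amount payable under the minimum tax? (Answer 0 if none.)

12276 Ft

Standard income tax:
  152700 Ft × 12% = 18324 Ft

Minimum tax:
  Adjusted income: 152700 Ft + 48500 Ft + 27600 Ft = 228800 Ft
  Exemption: 59000 Ft − 25% × (228800 Ft − 143000 Ft) = 59000 Ft − 21450 Ft = 37550 Ft
  Base: 228800 Ft − 37550 Ft = 191250 Ft
  191250 Ft × 16% = 30600 Ft

Excess of minimum tax over standard income tax: 30600 Ft − 18324 Ft = 12276 Ft.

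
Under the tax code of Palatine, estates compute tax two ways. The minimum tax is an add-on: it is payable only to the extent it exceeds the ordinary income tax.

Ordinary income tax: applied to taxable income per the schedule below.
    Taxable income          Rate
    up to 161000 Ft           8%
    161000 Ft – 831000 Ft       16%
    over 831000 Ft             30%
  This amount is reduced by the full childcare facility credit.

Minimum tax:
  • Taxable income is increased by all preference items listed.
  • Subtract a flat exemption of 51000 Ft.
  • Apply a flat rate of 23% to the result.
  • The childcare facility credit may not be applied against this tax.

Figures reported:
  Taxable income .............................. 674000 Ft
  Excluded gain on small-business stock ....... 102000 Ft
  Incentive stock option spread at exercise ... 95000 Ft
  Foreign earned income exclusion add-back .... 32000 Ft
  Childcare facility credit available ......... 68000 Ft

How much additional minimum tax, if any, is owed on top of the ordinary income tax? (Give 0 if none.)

169000 Ft

Ordinary income tax:
  161000 Ft × 8% = 12880 Ft
  513000 Ft × 16% = 82080 Ft
  → 94960 Ft
  Less childcare facility credit 68000 Ft → 26960 Ft

Minimum tax:
  Adjusted income: 674000 Ft + 102000 Ft + 95000 Ft + 32000 Ft = 903000 Ft
  Less exemption 51000 Ft → base 852000 Ft
  852000 Ft × 23% = 195960 Ft

Excess of minimum tax over ordinary income tax: 195960 Ft − 26960 Ft = 169000 Ft.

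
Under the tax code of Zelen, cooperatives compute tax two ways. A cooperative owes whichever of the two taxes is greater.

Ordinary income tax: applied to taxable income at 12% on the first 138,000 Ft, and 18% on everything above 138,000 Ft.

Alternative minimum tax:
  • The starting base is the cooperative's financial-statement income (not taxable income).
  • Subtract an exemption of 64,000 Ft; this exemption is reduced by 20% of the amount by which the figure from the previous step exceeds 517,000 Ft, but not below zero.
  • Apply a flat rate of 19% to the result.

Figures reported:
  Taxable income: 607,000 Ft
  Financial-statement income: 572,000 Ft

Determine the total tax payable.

100,980 Ft

Alternative minimum tax:
  Base (financial-statement income): 572,000 Ft
  Exemption: 64,000 Ft − 20% × (572,000 Ft − 517,000 Ft) = 64,000 Ft − 11,000 Ft = 53,000 Ft
  Base: 572,000 Ft − 53,000 Ft = 519,000 Ft
  519,000 Ft × 19% = 98,610 Ft

Ordinary income tax:
  138,000 Ft × 12% = 16,560 Ft
  469,000 Ft × 18% = 84,420 Ft
  → 100,980 Ft

100,980 Ft > 98,610 Ft, so the ordinary income tax governs.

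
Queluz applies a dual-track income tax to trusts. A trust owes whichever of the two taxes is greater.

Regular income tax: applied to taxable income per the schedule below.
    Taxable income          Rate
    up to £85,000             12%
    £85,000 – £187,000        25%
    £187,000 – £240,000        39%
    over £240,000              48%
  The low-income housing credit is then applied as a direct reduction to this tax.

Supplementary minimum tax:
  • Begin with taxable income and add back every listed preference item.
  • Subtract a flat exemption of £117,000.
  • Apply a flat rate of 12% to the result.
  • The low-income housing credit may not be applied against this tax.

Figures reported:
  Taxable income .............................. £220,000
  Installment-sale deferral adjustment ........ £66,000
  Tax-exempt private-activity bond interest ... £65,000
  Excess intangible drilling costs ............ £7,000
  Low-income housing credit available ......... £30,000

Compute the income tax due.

£28,920

Supplementary minimum tax:
  Adjusted income: £220,000 + £66,000 + £65,000 + £7,000 = £358,000
  Less exemption £117,000 → base £241,000
  £241,000 × 12% = £28,920

Regular income tax:
  £85,000 × 12% = £10,200
  £102,000 × 25% = £25,500
  £33,000 × 39% = £12,870
  → £48,570
  Less low-income housing credit £30,000 → £18,570

£28,920 > £18,570, so the supplementary minimum tax is the binding amount.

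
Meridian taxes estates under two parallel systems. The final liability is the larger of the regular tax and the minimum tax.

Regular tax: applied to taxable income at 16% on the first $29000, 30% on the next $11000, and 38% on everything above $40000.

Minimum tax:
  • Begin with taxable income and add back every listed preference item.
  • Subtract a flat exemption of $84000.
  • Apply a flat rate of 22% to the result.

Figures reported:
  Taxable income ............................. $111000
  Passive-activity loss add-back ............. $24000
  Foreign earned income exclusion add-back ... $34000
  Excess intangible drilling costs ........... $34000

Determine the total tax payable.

$34920

Regular tax:
  $29000 × 16% = $4640
  $11000 × 30% = $3300
  $71000 × 38% = $26980
  → $34920

Minimum tax:
  Adjusted income: $111000 + $24000 + $34000 + $34000 = $203000
  Less exemption $84000 → base $119000
  $119000 × 22% = $26180

$34920 > $26180, so the regular tax governs.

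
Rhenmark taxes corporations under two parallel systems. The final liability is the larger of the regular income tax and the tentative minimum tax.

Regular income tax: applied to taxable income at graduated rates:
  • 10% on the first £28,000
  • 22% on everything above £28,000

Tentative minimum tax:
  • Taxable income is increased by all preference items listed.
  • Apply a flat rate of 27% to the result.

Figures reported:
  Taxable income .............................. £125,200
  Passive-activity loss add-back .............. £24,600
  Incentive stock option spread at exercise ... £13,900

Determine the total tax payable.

Regular income tax:
  £28,000 × 10% = £2,800
  £97,200 × 22% = £21,384
  → £24,184

Tentative minimum tax:
  Adjusted income: £125,200 + £24,600 + £13,900 = £163,700
  £163,700 × 27% = £44,199

£44,199 > £24,184, so the tentative minimum tax is the binding amount.

£44,199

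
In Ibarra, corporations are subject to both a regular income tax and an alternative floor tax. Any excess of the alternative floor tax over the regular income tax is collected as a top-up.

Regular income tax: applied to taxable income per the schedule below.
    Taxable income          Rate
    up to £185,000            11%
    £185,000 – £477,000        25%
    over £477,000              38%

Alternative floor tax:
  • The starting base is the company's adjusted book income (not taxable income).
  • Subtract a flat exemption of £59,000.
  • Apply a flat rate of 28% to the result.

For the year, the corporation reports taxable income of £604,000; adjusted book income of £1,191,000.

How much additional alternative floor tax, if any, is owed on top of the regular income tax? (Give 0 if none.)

Alternative floor tax:
  Base (adjusted book income): £1,191,000
  Less exemption £59,000 → base £1,132,000
  £1,132,000 × 28% = £316,960

Regular income tax:
  £185,000 × 11% = £20,350
  £292,000 × 25% = £73,000
  £127,000 × 38% = £48,260
  → £141,610

Excess of alternative floor tax over regular income tax: £316,960 − £141,610 = £175,350.

£175,350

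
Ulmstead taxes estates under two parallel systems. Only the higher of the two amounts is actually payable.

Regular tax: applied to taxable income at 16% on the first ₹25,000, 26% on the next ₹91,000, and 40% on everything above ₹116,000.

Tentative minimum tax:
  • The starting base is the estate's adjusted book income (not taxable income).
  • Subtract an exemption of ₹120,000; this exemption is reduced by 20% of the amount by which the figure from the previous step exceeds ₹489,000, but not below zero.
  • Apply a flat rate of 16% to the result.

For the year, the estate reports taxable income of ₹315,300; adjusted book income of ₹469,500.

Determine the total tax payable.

₹107,380

Regular tax:
  ₹25,000 × 16% = ₹4,000
  ₹91,000 × 26% = ₹23,660
  ₹199,300 × 40% = ₹79,720
  → ₹107,380

Tentative minimum tax:
  Base (adjusted book income): ₹469,500
  Exemption: ₹469,500 ≤ ₹489,000, so full ₹120,000 applies
  Base: ₹469,500 − ₹120,000 = ₹349,500
  ₹349,500 × 16% = ₹55,920

₹107,380 > ₹55,920, so the regular tax governs.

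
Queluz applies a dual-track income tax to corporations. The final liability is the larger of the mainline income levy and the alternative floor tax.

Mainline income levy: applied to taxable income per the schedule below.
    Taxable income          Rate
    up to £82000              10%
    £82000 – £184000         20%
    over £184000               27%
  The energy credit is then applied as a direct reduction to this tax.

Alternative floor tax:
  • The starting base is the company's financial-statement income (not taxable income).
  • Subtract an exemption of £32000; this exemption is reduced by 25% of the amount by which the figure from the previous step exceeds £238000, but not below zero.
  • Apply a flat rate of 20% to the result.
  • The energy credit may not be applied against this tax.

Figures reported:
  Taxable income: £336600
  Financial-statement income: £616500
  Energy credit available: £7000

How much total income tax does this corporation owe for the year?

Alternative floor tax:
  Base (financial-statement income): £616500
  Exemption: 25% × (£616500 − £238000) = £94625 ≥ £32000, so the exemption is fully phased out
  Base: £616500 − £0 = £616500
  £616500 × 20% = £123300

Mainline income levy:
  £82000 × 10% = £8200
  £102000 × 20% = £20400
  £152600 × 27% = £41202
  → £69802
  Less energy credit £7000 → £62802

£123300 > £62802, so the alternative floor tax is the binding amount.

£123300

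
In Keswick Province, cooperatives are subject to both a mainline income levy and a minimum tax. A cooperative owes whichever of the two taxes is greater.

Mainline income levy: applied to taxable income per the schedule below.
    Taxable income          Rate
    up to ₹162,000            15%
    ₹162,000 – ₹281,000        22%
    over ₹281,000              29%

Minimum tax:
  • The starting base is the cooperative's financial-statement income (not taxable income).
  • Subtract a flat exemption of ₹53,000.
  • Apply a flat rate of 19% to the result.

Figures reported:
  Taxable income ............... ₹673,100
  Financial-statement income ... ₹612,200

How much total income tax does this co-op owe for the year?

Minimum tax:
  Base (financial-statement income): ₹612,200
  Less exemption ₹53,000 → base ₹559,200
  ₹559,200 × 19% = ₹106,248

Mainline income levy:
  ₹162,000 × 15% = ₹24,300
  ₹119,000 × 22% = ₹26,180
  ₹392,100 × 29% = ₹113,709
  → ₹164,189

₹164,189 > ₹106,248, so the mainline income levy governs.

₹164,189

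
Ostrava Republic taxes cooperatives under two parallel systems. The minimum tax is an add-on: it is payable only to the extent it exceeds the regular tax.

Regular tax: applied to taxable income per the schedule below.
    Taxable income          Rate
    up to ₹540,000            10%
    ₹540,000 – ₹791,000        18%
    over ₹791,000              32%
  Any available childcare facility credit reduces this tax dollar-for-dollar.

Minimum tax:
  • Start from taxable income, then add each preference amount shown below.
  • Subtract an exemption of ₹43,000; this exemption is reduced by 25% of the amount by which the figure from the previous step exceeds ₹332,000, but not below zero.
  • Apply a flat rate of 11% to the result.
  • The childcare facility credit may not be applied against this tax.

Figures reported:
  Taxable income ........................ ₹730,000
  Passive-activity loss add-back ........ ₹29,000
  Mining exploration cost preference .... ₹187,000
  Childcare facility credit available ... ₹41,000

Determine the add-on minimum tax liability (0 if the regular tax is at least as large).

₹56,860

Regular tax:
  ₹540,000 × 10% = ₹54,000
  ₹190,000 × 18% = ₹34,200
  → ₹88,200
  Less childcare facility credit ₹41,000 → ₹47,200

Minimum tax:
  Adjusted income: ₹730,000 + ₹29,000 + ₹187,000 = ₹946,000
  Exemption: 25% × (₹946,000 − ₹332,000) = ₹153,500 ≥ ₹43,000, so the exemption is fully phased out
  Base: ₹946,000 − ₹0 = ₹946,000
  ₹946,000 × 11% = ₹104,060

Excess of minimum tax over regular tax: ₹104,060 − ₹47,200 = ₹56,860.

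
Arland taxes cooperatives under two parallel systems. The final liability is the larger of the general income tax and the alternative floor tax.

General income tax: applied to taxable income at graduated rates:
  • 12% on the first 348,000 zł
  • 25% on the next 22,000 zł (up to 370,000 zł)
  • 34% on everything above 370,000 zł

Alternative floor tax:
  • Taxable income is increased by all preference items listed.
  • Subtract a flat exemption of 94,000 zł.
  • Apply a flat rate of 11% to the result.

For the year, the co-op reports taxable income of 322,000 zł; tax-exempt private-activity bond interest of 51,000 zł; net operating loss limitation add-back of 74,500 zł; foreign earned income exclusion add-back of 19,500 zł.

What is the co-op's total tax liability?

General income tax:
  322,000 zł × 12% = 38,640 zł

Alternative floor tax:
  Adjusted income: 322,000 zł + 51,000 zł + 74,500 zł + 19,500 zł = 467,000 zł
  Less exemption 94,000 zł → base 373,000 zł
  373,000 zł × 11% = 41,030 zł

41,030 zł > 38,640 zł, so the alternative floor tax is the binding amount.

41,030 zł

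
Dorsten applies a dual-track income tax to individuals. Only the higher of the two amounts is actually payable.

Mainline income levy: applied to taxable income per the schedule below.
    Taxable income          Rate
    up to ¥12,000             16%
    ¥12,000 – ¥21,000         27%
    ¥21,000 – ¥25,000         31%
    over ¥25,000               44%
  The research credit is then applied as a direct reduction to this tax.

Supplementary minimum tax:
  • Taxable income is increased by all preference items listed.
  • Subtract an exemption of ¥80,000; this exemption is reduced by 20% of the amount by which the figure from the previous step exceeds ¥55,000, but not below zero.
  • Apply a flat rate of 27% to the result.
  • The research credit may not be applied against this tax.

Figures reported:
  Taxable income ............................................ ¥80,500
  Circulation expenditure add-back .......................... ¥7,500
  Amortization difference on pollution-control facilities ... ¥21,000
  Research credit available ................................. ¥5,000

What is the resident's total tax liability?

¥25,010

Supplementary minimum tax:
  Adjusted income: ¥80,500 + ¥7,500 + ¥21,000 = ¥109,000
  Exemption: ¥80,000 − 20% × (¥109,000 − ¥55,000) = ¥80,000 − ¥10,800 = ¥69,200
  Base: ¥109,000 − ¥69,200 = ¥39,800
  ¥39,800 × 27% = ¥10,746

Mainline income levy:
  ¥12,000 × 16% = ¥1,920
  ¥9,000 × 27% = ¥2,430
  ¥4,000 × 31% = ¥1,240
  ¥55,500 × 44% = ¥24,420
  → ¥30,010
  Less research credit ¥5,000 → ¥25,010

¥25,010 > ¥10,746, so the mainline income levy governs.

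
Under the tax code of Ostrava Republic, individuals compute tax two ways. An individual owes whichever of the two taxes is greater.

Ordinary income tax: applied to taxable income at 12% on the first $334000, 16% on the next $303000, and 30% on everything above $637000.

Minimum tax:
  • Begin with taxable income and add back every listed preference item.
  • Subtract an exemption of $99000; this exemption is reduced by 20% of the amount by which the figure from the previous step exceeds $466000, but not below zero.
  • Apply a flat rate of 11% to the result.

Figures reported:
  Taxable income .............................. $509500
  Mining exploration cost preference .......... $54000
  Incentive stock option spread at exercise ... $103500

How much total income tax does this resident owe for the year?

Ordinary income tax:
  $334000 × 12% = $40080
  $175500 × 16% = $28080
  → $68160

Minimum tax:
  Adjusted income: $509500 + $54000 + $103500 = $667000
  Exemption: $99000 − 20% × ($667000 − $466000) = $99000 − $40200 = $58800
  Base: $667000 − $58800 = $608200
  $608200 × 11% = $66902

$68160 > $66902, so the ordinary income tax governs.

$68160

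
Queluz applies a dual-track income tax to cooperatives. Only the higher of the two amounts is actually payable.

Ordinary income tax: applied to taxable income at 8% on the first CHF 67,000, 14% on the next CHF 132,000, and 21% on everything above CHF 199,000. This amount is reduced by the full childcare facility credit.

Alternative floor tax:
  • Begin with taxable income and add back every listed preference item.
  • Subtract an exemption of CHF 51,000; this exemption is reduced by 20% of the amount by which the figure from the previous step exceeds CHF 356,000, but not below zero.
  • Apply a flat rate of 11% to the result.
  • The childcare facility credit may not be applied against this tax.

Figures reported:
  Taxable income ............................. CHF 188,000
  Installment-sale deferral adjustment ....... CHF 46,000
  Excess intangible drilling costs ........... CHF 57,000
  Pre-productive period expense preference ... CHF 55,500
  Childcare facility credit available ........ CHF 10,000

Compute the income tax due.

Ordinary income tax:
  CHF 67,000 × 8% = CHF 5,360
  CHF 121,000 × 14% = CHF 16,940
  → CHF 22,300
  Less childcare facility credit CHF 10,000 → CHF 12,300

Alternative floor tax:
  Adjusted income: CHF 188,000 + CHF 46,000 + CHF 57,000 + CHF 55,500 = CHF 346,500
  Exemption: CHF 346,500 ≤ CHF 356,000, so full CHF 51,000 applies
  Base: CHF 346,500 − CHF 51,000 = CHF 295,500
  CHF 295,500 × 11% = CHF 32,505

CHF 32,505 > CHF 12,300, so the alternative floor tax is the binding amount.

CHF 32,505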